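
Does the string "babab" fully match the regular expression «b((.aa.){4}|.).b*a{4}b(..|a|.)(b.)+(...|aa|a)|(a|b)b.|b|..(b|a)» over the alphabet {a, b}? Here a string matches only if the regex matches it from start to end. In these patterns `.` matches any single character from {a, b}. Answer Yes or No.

No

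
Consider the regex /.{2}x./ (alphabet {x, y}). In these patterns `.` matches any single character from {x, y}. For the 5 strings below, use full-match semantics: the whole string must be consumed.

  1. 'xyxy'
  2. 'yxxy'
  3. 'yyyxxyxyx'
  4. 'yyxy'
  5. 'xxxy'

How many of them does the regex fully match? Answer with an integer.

1 → match
2 → match
3 → no match
4 → match
5 → match
Total matched: 4

4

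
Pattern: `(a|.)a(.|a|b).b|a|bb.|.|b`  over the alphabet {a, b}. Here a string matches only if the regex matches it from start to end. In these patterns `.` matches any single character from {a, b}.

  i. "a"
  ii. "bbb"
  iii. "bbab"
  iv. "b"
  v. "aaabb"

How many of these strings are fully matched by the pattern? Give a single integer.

4

i → match
ii → match
iii → no match
iv → match
v → match
Total matched: 4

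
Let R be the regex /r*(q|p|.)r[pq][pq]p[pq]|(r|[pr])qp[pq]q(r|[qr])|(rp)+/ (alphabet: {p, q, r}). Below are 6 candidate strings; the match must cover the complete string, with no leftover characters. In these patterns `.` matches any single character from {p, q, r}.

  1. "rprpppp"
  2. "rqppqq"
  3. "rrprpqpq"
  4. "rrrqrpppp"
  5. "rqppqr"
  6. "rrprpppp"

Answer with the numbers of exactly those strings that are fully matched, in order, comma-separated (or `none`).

1, 2, 3, 4, 5, 6

1 → match
2 → match
3 → match
4 → match
5 → match
6 → match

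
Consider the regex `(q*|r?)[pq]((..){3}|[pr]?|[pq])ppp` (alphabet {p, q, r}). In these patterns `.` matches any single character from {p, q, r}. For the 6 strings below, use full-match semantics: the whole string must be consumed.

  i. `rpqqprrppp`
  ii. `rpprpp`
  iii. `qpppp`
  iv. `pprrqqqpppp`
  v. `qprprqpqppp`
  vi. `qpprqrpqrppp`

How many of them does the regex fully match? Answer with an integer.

2

i → no match
ii → no match — must end with `ppp`
iii → match
iv → no match
v → match
vi → no match
Total matched: 2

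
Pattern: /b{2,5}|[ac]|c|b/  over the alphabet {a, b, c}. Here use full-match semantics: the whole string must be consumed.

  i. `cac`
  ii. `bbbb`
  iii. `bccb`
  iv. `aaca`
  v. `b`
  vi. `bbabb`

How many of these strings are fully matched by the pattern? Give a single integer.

i. `cac` → no match
ii. `bbbb` → match
iii. `bccb` → no match
iv. `aaca` → no match
v. `b` → match
vi. `bbabb` → no match
Total matched: 2

2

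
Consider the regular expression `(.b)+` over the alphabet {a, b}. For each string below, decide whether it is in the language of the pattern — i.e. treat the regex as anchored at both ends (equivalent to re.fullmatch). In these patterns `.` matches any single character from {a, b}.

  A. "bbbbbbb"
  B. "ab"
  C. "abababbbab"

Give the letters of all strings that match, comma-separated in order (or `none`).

A → no match
B → match
C → match

B, C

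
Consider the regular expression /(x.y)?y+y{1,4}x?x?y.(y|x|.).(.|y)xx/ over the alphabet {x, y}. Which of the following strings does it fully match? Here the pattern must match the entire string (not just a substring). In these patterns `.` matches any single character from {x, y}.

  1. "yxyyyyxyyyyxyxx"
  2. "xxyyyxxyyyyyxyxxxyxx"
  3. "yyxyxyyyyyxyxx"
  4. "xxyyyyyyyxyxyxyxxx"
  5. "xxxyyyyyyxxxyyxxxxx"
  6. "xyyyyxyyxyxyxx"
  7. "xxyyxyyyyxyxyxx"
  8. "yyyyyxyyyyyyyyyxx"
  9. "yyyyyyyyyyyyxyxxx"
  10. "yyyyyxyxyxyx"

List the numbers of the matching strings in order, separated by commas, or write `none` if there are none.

1 → no match
2 → no match
3 → no match
4 → no match
5 → no match
6 → no match
7 → no match
8 → no match
9 → match
10 → no match — must end with "xx"

9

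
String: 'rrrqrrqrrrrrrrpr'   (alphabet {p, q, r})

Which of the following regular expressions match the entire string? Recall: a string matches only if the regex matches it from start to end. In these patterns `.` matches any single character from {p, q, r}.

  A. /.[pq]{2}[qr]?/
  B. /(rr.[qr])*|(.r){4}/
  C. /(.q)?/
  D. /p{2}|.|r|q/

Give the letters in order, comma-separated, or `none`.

A → no match
B → match
C → no match
D → no match

B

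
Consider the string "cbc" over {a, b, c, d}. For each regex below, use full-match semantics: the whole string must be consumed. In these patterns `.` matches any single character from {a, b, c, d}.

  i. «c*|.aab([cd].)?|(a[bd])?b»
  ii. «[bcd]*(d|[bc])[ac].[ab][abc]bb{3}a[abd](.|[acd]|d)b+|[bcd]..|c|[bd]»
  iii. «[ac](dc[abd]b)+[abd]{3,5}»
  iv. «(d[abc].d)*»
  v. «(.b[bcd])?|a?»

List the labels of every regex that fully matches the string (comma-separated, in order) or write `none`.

ii, v

i → no match
ii → match
iii → no match
iv → no match
v → match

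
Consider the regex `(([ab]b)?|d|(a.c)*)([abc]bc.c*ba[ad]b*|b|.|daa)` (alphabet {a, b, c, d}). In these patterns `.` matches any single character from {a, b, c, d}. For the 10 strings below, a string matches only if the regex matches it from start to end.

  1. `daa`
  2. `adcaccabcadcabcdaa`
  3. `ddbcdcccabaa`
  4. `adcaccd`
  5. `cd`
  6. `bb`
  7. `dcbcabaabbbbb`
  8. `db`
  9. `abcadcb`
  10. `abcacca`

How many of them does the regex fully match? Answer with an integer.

7

1 → match
2 → match
3 → no match
4 → match
5 → no match
6 → no match
7 → match
8 → match
9 → match
10 → match
Total matched: 7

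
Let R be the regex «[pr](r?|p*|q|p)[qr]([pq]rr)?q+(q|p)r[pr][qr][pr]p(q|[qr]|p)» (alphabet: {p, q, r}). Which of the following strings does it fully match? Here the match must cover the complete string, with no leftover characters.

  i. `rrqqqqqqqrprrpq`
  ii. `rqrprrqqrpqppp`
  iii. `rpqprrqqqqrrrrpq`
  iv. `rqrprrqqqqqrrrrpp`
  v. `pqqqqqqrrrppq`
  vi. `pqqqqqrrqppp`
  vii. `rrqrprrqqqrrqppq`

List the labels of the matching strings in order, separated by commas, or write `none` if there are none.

i → match
ii → match
iii → match
iv → match
v → match
vi → match
vii → no match

i, ii, iii, iv, v, vi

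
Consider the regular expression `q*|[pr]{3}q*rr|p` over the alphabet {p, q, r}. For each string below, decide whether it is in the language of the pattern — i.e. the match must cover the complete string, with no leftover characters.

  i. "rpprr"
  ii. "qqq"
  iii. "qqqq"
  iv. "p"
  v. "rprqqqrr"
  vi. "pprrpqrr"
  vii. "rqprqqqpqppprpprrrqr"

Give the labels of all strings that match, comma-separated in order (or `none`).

i. "rpprr" → match
ii. "qqq" → match
iii. "qqqq" → match
iv. "p" → match
v. "rprqqqrr" → match
vi. "pprrpqrr" → no match
vii → no match

i, ii, iii, iv, v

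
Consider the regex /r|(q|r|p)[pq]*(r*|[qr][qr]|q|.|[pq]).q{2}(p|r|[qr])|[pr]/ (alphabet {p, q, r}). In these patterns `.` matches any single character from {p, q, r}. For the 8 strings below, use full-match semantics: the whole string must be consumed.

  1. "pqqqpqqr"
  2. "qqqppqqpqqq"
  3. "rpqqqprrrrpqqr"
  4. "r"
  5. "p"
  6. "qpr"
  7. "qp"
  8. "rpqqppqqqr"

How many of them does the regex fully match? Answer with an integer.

1 → match
2 → match
3 → match
4 → match
5 → match
6 → no match
7 → no match
8 → match
Total matched: 6

6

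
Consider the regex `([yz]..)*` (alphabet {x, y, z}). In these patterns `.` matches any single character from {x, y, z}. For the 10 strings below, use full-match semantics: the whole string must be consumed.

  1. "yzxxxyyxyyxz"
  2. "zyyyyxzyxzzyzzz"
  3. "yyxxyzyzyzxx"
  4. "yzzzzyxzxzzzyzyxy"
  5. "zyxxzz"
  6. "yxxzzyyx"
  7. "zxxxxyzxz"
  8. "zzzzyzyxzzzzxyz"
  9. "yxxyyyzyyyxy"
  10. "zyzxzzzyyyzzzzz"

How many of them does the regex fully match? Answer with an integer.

1 → no match
2 → match
3 → no match
4 → no match
5 → no match
6 → no match
7 → no match
8 → no match
9 → match
10 → no match
Total matched: 2

2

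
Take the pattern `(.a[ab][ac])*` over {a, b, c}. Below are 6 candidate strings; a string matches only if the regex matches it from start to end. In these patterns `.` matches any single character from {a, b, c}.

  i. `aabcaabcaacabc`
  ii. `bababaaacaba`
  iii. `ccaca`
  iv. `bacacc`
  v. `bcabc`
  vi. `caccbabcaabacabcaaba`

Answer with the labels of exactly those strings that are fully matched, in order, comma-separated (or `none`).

ii

i → no match
ii → match
iii → no match
iv → no match
v → no match
vi → no match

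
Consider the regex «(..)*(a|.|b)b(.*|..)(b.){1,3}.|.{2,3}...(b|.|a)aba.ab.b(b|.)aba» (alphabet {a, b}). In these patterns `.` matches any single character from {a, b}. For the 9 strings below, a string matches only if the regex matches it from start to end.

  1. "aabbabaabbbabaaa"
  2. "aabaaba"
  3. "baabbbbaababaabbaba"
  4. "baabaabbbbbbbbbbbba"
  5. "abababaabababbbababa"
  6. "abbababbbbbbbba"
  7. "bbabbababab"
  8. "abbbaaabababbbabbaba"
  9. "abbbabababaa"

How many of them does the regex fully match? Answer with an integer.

1 → no match
2 → no match
3 → no match
4 → match
5 → no match
6 → match
7 → match
8 → no match
9 → match
Total matched: 4

4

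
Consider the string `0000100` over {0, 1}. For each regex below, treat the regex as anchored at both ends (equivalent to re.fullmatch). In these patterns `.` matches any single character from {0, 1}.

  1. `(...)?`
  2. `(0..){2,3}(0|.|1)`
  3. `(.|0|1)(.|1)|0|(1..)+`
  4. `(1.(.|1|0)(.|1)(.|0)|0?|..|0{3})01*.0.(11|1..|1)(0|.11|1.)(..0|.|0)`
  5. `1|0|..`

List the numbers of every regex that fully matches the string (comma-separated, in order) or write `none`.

2, 4

1 → no match
2 → match
3 → no match
4 → match
5 → no match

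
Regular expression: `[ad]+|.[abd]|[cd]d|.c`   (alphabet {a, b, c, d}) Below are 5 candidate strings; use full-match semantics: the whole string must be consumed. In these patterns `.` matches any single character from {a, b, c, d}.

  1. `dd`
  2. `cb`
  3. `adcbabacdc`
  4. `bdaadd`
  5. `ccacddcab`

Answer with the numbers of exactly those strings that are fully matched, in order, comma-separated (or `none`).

1, 2

1 → match
2 → match
3 → no match
4 → no match
5 → no match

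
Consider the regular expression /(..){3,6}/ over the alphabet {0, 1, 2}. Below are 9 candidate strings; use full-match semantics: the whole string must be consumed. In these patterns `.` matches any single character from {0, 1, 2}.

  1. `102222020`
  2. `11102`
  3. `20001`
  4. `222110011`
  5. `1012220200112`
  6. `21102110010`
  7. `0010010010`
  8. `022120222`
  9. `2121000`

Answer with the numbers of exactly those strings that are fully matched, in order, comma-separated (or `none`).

1 → no match
2 → no match
3 → no match
4 → no match
5 → no match
6 → no match
7 → match
8 → no match
9 → no match

7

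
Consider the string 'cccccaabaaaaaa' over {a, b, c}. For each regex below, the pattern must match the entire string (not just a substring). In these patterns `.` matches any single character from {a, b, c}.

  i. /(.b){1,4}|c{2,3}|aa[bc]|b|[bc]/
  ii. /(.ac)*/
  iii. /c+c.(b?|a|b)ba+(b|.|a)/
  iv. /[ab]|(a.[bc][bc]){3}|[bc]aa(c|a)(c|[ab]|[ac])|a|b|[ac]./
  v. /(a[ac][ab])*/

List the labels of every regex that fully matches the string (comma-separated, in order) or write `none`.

iii

i → no match
ii → no match
iii → match
iv → no match
v → no match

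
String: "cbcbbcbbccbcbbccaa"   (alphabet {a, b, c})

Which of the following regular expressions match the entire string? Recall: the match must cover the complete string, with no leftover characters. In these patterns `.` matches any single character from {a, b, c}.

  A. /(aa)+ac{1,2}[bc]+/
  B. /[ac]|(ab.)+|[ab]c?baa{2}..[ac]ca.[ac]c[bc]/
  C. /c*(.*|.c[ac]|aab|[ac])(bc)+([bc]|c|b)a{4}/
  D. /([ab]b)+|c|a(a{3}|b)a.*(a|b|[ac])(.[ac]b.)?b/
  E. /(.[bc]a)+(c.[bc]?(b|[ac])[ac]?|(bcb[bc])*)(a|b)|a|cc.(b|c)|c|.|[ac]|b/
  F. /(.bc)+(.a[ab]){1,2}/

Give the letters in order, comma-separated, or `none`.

F

A → no match — must start with "aa"
B → no match
C → no match
D → no match
E → no match
F → match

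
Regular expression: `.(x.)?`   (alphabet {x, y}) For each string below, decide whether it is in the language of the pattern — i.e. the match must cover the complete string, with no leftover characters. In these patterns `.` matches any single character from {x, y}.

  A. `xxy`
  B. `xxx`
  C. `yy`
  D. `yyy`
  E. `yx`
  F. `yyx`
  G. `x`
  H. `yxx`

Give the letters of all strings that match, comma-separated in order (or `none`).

A, B, G, H

A → match
B → match
C → no match
D → no match
E → no match
F → no match
G → match
H → match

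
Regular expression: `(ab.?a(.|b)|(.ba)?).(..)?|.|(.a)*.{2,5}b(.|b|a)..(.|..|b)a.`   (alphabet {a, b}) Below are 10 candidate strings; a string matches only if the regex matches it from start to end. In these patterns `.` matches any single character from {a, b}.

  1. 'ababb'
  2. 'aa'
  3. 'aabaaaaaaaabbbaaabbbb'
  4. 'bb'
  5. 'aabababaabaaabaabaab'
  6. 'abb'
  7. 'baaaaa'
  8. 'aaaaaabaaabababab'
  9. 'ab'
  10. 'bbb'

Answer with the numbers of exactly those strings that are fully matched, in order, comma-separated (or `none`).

1 → match
2 → no match
3 → no match
4 → no match
5 → match
6 → match
7 → no match
8 → match
9 → no match
10 → match

1, 5, 6, 8, 10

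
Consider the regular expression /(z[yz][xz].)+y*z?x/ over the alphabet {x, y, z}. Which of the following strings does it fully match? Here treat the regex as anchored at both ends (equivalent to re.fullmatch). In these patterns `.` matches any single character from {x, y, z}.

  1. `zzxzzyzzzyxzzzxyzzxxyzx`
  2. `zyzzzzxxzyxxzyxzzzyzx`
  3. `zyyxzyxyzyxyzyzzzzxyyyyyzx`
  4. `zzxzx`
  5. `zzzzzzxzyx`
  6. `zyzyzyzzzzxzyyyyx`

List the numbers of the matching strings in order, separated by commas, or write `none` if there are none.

1 → match
2 → no match
3 → no match
4 → match
5 → match
6 → match

1, 4, 5, 6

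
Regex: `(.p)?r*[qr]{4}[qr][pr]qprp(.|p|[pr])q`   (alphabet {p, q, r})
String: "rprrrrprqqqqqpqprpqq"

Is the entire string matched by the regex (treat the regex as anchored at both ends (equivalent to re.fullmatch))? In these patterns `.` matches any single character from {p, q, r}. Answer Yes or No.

No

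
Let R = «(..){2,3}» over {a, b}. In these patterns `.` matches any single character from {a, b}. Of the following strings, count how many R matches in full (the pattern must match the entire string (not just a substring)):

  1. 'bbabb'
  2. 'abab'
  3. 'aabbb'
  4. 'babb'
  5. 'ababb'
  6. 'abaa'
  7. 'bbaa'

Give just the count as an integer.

1 → no match
2 → match
3 → no match
4 → match
5 → no match
6 → match
7 → match
Total matched: 4

4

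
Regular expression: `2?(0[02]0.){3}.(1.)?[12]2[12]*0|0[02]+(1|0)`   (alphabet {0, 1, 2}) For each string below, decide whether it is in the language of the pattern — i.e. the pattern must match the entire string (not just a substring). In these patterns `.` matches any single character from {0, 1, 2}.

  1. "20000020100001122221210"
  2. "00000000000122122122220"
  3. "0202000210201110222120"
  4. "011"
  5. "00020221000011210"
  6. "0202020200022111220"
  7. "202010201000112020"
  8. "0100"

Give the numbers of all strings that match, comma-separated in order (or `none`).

1 → match
2 → no match
3 → no match
4 → no match
5 → no match
6 → match
7 → no match
8 → no match

1, 6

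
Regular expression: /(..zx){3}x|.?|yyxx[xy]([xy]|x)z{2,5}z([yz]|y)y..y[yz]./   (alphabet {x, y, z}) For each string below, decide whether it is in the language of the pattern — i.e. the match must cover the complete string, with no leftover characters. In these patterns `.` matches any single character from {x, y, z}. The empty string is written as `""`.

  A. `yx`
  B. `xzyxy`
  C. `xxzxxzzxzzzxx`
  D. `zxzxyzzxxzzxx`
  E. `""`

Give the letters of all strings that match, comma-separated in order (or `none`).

A. `yx` → no match
B. `xzyxy` → no match
C → match
D → match
E. `""` → match

C, D, E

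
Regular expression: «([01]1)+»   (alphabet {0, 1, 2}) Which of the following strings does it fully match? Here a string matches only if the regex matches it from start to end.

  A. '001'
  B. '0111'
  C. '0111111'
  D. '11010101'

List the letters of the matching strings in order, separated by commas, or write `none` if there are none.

B, D

A → no match
B → match
C → no match
D → match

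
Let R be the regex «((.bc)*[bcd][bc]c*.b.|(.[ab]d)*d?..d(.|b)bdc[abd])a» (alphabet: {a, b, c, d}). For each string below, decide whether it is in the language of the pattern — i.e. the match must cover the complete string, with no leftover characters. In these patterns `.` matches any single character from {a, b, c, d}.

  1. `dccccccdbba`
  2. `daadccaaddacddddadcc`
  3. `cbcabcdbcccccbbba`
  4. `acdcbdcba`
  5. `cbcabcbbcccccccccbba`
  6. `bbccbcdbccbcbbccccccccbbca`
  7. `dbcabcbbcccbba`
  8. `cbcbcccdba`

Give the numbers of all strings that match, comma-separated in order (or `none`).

1, 3, 4, 5, 6, 7

1 → match
2 → no match — must end with `a`
3 → match
4 → match
5 → match
6 → match
7 → match
8 → no match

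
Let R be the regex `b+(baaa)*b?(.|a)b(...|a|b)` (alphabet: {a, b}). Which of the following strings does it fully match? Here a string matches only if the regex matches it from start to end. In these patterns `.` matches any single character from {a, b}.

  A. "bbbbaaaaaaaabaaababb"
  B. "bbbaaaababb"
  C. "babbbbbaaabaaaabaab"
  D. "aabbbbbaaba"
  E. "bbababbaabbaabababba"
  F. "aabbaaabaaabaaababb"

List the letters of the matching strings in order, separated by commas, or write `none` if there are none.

B

A → no match
B → match
C → no match
D → no match — must start with "b"
E → no match
F → no match — must start with "b"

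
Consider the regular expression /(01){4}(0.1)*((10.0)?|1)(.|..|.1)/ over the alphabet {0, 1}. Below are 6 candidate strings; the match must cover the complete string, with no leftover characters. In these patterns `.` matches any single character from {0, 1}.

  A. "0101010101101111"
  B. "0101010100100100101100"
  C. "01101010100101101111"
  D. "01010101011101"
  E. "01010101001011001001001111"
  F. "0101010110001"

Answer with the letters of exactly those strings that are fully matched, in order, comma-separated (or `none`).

A → match
B → match
C → no match
D → match
E → match
F → match

A, B, D, E, F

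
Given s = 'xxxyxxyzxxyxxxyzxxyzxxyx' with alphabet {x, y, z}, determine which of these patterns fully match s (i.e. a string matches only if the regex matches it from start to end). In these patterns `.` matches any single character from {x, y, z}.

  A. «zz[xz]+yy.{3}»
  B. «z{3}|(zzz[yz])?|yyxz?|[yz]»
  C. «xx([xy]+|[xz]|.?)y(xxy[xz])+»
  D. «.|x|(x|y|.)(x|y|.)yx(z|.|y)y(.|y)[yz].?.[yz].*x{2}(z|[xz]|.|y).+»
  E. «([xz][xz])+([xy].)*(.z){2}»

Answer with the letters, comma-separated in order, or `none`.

A → no match — must start with 'zz'
B → no match
C → match
D → no match
E → no match — must end with 'z'

C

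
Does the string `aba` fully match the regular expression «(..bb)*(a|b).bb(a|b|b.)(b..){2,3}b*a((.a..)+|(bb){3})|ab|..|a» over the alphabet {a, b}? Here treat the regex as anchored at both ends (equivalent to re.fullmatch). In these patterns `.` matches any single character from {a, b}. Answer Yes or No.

No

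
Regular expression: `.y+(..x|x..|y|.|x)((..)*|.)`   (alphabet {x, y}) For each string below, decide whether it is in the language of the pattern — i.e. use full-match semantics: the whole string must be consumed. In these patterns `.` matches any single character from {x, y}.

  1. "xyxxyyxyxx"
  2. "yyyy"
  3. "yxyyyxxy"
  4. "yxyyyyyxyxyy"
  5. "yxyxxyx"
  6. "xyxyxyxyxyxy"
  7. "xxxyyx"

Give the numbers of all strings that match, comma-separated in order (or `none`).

1 → no match
2 → match
3 → no match
4 → no match
5 → no match
6 → no match
7 → no match

2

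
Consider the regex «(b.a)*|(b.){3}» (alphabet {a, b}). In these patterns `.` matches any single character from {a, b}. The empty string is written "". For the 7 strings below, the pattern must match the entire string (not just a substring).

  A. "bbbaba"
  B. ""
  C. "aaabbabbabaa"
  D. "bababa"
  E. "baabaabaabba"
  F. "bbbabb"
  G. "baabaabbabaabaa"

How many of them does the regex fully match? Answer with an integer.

A → match
B → match
C → no match
D → match
E → match
F → match
G → match
Total matched: 6

6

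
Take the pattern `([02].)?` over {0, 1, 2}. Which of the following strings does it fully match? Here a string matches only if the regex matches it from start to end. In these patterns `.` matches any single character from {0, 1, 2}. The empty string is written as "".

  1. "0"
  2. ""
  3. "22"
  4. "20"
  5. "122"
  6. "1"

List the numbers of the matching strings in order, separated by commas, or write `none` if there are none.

1 → no match
2 → match
3 → match
4 → match
5 → no match
6 → no match

2, 3, 4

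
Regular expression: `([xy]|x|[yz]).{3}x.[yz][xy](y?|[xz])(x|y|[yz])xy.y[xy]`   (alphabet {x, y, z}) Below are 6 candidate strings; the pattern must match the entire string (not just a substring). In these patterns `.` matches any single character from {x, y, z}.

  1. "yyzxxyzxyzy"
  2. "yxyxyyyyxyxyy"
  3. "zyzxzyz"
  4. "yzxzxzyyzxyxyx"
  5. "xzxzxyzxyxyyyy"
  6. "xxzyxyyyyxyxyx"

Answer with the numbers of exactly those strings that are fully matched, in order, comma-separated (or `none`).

1 → no match
2 → no match
3 → no match
4 → match
5 → match
6 → match

4, 5, 6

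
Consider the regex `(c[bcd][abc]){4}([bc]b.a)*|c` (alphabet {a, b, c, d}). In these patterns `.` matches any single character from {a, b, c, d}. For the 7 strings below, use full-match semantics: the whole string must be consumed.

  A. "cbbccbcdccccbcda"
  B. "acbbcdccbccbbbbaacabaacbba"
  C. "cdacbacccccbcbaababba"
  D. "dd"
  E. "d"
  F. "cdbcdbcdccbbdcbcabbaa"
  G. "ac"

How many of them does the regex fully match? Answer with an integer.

0

A → no match
B → no match — must start with "c"
C → no match
D. "dd" → no match — must start with "c"
E. "d" → no match — must start with "c"
F → no match
G. "ac" → no match — must start with "c"
Total matched: 0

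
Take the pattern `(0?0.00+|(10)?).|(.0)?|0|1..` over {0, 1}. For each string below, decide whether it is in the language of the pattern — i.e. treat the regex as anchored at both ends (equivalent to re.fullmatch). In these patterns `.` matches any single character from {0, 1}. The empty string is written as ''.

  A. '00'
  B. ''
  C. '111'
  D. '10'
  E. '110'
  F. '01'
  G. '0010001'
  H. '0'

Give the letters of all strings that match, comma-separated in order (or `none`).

A → match
B → match
C → match
D → match
E → match
F → no match
G → match
H → match

A, B, C, D, E, G, H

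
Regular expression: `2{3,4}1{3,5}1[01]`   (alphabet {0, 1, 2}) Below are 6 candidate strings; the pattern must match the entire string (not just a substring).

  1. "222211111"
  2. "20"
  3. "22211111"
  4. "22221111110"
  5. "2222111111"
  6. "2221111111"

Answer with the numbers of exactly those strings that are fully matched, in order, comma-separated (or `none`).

1 → match
2 → no match
3 → match
4 → match
5 → match
6 → match

1, 3, 4, 5, 6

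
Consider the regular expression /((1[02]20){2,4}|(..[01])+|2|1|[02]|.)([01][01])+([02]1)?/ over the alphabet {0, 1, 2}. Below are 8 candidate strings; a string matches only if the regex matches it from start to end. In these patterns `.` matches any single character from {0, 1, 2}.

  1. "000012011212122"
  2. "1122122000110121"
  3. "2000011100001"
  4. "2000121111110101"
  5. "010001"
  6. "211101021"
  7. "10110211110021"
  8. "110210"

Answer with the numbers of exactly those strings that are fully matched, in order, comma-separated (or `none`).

1 → no match
2 → no match
3 → match
4 → no match
5. "010001" → no match
6. "211101021" → match
7 → no match
8. "110210" → no match

3, 6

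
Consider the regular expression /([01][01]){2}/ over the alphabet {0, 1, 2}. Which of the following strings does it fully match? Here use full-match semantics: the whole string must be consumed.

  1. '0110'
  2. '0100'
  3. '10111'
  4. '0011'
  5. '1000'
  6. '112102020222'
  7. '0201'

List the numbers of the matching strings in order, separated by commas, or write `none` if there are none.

1 → match
2 → match
3 → no match
4 → match
5 → match
6 → no match
7 → no match

1, 2, 4, 5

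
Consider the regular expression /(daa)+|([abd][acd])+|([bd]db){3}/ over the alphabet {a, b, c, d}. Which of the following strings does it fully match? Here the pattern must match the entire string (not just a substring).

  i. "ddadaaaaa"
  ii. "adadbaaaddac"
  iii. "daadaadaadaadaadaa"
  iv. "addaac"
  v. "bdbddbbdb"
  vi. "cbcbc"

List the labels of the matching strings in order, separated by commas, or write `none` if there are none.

i → no match
ii → match
iii → match
iv → match
v → match
vi → no match

ii, iii, iv, v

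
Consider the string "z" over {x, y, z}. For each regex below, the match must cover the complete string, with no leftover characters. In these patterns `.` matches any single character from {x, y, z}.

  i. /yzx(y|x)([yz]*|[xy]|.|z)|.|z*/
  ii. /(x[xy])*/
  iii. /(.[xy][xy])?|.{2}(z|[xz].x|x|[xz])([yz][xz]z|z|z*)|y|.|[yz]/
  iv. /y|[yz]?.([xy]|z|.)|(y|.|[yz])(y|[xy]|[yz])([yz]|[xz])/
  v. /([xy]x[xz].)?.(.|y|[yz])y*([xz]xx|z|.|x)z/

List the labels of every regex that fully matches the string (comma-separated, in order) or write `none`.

i, iii

i → match
ii → no match
iii → match
iv → no match
v → no match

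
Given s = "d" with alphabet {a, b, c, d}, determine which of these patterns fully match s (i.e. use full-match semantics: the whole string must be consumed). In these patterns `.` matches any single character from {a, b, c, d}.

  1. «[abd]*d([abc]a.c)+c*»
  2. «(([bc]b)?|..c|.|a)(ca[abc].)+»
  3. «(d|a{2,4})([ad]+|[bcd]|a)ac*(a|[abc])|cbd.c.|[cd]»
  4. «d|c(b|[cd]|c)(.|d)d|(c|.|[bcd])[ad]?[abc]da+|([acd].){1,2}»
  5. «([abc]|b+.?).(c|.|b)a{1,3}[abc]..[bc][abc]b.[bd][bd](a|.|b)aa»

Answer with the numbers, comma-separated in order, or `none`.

1 → no match
2 → no match
3 → match
4 → match
5 → no match — must end with "aa"

3, 4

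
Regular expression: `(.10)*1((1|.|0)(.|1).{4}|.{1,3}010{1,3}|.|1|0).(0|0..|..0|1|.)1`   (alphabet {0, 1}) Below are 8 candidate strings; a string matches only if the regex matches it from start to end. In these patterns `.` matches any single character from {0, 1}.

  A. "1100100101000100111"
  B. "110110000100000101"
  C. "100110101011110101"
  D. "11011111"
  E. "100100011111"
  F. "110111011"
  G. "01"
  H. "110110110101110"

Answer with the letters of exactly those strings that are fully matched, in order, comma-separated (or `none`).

A → match
B → no match
C → no match
D. "11011111" → match
E. "100100011111" → no match
F. "110111011" → no match
G. "01" → no match
H → no match — must end with "1"

A, D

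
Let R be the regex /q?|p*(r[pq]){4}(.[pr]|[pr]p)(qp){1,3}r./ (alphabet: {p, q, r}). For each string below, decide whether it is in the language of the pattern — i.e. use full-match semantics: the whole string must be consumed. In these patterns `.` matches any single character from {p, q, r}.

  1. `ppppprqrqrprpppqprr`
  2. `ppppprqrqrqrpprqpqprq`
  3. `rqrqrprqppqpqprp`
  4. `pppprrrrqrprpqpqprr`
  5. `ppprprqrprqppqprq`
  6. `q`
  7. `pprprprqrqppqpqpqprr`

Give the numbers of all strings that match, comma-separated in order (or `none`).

1, 2, 3, 5, 6, 7

1 → match
2 → match
3 → match
4 → no match
5 → match
6 → match
7 → match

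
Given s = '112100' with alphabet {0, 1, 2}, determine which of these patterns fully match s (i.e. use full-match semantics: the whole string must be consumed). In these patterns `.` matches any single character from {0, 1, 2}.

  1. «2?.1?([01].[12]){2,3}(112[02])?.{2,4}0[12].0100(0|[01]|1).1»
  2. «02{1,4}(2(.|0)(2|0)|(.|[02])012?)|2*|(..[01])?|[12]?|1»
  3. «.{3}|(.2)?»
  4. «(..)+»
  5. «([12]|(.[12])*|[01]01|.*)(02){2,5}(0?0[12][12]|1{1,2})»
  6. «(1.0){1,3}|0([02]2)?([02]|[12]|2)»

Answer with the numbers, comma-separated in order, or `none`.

4

1 → no match — must end with '1'
2 → no match
3 → no match
4 → match
5 → no match
6 → no match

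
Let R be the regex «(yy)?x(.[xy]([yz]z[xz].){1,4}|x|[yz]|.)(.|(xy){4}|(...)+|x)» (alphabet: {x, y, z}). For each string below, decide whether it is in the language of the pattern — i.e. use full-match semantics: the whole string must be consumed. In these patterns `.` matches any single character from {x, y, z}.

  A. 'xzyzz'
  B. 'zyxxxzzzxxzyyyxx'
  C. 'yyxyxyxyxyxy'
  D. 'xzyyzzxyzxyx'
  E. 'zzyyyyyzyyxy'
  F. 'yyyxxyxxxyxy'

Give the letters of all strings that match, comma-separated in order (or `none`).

A, C, D

A → match
B → no match
C → match
D → match
E → no match
F → no match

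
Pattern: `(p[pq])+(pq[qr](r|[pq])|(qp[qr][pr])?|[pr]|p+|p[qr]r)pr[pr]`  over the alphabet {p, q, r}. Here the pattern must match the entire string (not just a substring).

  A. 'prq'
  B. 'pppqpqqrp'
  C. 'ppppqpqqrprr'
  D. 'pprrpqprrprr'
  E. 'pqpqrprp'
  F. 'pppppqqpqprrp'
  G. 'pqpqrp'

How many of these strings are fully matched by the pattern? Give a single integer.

A → no match
B → no match
C → no match
D → no match
E → match
F → no match
G → no match
Total matched: 1

1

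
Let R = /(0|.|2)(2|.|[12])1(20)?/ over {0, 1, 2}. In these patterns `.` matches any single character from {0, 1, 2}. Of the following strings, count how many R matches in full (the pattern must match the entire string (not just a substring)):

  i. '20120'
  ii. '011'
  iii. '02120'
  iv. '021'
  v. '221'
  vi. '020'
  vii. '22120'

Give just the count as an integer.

6

i → match
ii → match
iii → match
iv → match
v → match
vi → no match
vii → match
Total matched: 6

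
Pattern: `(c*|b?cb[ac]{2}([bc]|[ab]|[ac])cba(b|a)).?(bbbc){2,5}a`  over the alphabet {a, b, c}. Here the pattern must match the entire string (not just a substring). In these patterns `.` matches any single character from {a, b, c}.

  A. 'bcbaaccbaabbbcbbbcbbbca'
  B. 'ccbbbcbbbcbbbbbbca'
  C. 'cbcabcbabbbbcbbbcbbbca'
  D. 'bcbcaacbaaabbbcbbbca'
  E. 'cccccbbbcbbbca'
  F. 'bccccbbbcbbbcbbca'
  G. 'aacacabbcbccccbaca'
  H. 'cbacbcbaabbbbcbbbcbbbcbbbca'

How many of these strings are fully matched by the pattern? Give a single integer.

A → match
B → no match
C → match
D → match
E → match
F → no match — must end with 'bbbca'
G → no match — must end with 'bbbca'
H → match
Total matched: 5

5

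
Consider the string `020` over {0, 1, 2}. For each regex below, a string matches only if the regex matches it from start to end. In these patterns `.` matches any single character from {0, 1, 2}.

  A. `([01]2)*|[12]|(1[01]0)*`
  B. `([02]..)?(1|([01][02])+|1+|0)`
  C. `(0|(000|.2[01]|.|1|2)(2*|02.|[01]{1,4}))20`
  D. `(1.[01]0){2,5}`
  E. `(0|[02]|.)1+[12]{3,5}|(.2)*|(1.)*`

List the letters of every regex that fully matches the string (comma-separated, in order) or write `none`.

A → no match
B → no match
C → match
D → no match — must start with `1`
E → no match

C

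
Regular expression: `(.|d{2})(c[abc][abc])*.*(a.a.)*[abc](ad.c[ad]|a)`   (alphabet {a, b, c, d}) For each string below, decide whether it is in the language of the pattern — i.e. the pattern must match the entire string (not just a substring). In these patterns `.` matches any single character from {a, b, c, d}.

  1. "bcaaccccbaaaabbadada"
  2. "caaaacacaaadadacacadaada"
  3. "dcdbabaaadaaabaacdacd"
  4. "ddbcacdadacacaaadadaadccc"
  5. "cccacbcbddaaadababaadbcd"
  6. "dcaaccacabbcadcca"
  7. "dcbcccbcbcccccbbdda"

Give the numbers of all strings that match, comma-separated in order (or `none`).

1 → no match
2 → no match
3 → no match
4 → no match
5 → match
6 → match
7 → no match

5, 6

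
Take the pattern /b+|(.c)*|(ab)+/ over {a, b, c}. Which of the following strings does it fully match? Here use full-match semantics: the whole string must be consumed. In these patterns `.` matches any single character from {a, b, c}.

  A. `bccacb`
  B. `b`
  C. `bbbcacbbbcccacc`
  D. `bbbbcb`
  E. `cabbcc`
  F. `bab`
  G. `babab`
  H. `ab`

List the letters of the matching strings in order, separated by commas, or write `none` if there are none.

B, H

A → no match
B → match
C → no match
D → no match
E → no match
F → no match
G → no match
H → match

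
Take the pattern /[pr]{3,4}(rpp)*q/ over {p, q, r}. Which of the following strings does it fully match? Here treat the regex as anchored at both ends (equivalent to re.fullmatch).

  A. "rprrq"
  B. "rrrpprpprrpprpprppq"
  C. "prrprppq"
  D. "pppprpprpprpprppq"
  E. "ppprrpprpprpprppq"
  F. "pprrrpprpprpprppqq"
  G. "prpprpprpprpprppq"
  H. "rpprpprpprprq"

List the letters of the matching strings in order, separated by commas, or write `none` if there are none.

A → match
B → no match
C → match
D → match
E → match
F → no match
G → match
H → no match

A, C, D, E, G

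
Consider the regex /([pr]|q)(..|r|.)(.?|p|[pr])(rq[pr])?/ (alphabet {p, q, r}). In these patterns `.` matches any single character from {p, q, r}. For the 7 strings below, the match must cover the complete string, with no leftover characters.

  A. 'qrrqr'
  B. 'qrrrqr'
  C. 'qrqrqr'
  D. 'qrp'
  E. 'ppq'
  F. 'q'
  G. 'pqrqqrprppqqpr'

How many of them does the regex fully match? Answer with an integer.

A. 'qrrqr' → match
B. 'qrrrqr' → match
C. 'qrqrqr' → match
D. 'qrp' → match
E. 'ppq' → match
F. 'q' → no match
G → no match
Total matched: 5

5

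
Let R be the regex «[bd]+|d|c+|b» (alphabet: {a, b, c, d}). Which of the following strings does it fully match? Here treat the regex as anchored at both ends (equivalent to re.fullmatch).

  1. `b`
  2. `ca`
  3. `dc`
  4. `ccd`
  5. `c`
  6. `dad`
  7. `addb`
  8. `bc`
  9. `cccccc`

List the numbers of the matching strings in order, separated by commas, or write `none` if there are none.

1, 5, 9

1 → match
2 → no match
3 → no match
4 → no match
5 → match
6 → no match
7 → no match
8 → no match
9 → match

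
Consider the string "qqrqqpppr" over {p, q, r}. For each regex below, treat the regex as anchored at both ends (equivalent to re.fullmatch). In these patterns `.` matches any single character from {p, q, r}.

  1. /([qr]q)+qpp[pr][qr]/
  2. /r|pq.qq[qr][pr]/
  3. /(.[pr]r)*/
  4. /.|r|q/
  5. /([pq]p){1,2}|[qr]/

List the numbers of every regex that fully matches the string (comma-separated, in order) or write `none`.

1

1 → match
2 → no match
3 → no match
4 → no match
5 → no match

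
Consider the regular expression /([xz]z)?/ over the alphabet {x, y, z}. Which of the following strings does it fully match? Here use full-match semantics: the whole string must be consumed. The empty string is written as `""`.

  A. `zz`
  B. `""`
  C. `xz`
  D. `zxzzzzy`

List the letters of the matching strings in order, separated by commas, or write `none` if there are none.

A, B, C

A. `zz` → match
B. `""` → match
C. `xz` → match
D. `zxzzzzy` → no match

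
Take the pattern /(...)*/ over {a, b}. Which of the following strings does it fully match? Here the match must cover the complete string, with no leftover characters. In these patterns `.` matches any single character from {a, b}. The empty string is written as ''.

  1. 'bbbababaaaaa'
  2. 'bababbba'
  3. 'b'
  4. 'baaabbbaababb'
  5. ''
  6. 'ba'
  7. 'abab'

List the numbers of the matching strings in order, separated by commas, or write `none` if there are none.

1, 5

1 → match
2 → no match
3 → no match
4 → no match
5 → match
6 → no match
7 → no match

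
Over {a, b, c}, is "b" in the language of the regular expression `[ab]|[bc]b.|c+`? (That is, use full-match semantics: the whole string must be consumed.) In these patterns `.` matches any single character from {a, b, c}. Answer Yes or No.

Yes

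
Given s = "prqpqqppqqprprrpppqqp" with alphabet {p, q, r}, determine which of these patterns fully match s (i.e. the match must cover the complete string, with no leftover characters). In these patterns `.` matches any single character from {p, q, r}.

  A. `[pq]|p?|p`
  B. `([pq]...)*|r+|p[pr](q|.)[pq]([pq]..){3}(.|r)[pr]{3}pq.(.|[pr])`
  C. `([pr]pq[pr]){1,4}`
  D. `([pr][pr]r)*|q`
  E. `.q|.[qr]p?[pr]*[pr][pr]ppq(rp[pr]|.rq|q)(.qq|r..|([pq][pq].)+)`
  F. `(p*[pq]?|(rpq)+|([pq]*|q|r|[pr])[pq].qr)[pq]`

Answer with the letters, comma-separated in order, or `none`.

B

A → no match
B → match
C → no match
D → no match
E → no match
F → no match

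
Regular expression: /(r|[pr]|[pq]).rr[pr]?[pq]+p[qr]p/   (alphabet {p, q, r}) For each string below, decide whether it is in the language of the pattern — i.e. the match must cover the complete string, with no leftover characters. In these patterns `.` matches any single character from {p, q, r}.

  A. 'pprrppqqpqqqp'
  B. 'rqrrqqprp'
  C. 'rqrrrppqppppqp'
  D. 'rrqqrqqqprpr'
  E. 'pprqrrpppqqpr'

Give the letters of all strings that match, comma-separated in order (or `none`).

A → no match
B. 'rqrrqqprp' → match
C → match
D. 'rrqqrqqqprpr' → no match — must end with 'p'
E → no match — must end with 'p'

B, C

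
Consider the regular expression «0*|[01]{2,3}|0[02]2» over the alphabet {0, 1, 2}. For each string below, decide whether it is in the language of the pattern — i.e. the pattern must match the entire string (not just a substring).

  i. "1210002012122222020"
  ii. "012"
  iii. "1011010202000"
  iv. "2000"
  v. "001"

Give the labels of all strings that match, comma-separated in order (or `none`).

i → no match
ii → no match
iii → no match
iv → no match
v → match

v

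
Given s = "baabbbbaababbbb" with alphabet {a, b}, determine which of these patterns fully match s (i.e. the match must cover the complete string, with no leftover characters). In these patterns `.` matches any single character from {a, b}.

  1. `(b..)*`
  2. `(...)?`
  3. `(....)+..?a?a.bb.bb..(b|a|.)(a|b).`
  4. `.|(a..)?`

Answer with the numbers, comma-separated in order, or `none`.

1 → match
2 → no match
3 → no match
4 → no match

1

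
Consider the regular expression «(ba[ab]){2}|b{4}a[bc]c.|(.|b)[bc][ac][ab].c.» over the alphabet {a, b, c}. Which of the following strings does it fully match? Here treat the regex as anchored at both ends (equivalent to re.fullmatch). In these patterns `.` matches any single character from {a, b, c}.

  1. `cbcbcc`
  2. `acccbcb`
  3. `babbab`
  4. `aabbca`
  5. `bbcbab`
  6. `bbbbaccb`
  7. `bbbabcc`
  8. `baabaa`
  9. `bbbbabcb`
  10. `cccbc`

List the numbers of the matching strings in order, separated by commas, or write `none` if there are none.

3, 6, 8, 9

1. `cbcbcc` → no match
2. `acccbcb` → no match
3. `babbab` → match
4. `aabbca` → no match
5. `bbcbab` → no match
6. `bbbbaccb` → match
7. `bbbabcc` → no match
8. `baabaa` → match
9. `bbbbabcb` → match
10. `cccbc` → no match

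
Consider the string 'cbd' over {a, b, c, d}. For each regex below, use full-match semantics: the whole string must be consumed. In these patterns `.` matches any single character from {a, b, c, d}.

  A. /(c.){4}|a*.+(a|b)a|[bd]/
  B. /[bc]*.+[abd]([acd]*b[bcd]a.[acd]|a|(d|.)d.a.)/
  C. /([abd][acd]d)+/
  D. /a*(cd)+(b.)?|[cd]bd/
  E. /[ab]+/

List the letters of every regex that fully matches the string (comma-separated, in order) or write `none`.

D

A → no match
B → no match
C → no match
D → match
E → no match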